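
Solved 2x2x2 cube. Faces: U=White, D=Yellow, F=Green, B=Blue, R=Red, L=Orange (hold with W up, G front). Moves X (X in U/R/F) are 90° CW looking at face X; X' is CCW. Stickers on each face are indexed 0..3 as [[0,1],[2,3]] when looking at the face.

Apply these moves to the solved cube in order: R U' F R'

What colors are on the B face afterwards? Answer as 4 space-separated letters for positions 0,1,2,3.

Answer: B R G B

Derivation:
After move 1 (R): R=RRRR U=WGWG F=GYGY D=YBYB B=WBWB
After move 2 (U'): U=GGWW F=OOGY R=GYRR B=RRWB L=WBOO
After move 3 (F): F=GOYO U=GGOB R=WYWR D=RGYB L=WYOB
After move 4 (R'): R=YRWW U=GWOR F=GGYB D=ROYO B=BRGB
Query: B face = BRGB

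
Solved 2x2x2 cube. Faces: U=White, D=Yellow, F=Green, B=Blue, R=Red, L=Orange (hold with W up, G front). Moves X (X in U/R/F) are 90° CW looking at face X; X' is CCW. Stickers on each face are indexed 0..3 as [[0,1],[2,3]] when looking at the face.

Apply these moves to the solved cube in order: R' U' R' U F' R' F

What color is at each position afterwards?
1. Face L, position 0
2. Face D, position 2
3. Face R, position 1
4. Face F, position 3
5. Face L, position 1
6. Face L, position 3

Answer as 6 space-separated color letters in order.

Answer: O Y R B B W

Derivation:
After move 1 (R'): R=RRRR U=WBWB F=GWGW D=YGYG B=YBYB
After move 2 (U'): U=BBWW F=OOGW R=GWRR B=RRYB L=YBOO
After move 3 (R'): R=WRGR U=BYWR F=OBGW D=YOYW B=GRGB
After move 4 (U): U=WBRY F=WRGW R=GRGR B=YBGB L=OBOO
After move 5 (F'): F=RWWG U=WBGG R=ORYR D=BOYW L=OYOR
After move 6 (R'): R=RROY U=WGGY F=RBWG D=BWYG B=WBOB
After move 7 (F): F=WRGB U=WGRY R=GRYY D=ORYG L=OBOW
Query 1: L[0] = O
Query 2: D[2] = Y
Query 3: R[1] = R
Query 4: F[3] = B
Query 5: L[1] = B
Query 6: L[3] = W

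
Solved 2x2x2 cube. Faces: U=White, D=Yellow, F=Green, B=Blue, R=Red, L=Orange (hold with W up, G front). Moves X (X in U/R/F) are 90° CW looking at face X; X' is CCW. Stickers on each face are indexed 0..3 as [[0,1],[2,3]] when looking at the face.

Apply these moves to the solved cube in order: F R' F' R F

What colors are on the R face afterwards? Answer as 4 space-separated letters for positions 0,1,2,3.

Answer: R G G R

Derivation:
After move 1 (F): F=GGGG U=WWOO R=WRWR D=RRYY L=OYOY
After move 2 (R'): R=RRWW U=WBOB F=GWGO D=RGYG B=YBRB
After move 3 (F'): F=WOGG U=WBRW R=GRRW D=YYYG L=OBOO
After move 4 (R): R=RGWR U=WORG F=WYGG D=YRYY B=WBBB
After move 5 (F): F=GWGY U=WOOB R=RGGR D=WRYY L=OYOR
Query: R face = RGGR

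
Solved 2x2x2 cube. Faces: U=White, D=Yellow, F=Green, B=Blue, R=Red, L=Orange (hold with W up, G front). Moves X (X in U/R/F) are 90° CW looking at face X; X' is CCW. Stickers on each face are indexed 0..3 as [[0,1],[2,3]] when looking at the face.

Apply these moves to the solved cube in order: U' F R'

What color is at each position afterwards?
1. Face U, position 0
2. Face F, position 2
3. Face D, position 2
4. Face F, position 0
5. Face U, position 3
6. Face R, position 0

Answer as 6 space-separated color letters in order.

After move 1 (U'): U=WWWW F=OOGG R=GGRR B=RRBB L=BBOO
After move 2 (F): F=GOGO U=WWOB R=WGWR D=RGYY L=BYOY
After move 3 (R'): R=GRWW U=WBOR F=GWGB D=ROYO B=YRGB
Query 1: U[0] = W
Query 2: F[2] = G
Query 3: D[2] = Y
Query 4: F[0] = G
Query 5: U[3] = R
Query 6: R[0] = G

Answer: W G Y G R G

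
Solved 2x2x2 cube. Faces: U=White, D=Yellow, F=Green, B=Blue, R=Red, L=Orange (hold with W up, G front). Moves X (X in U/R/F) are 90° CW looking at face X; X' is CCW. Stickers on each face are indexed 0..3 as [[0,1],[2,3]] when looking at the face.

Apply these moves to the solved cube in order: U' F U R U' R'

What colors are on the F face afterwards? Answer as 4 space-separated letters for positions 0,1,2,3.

After move 1 (U'): U=WWWW F=OOGG R=GGRR B=RRBB L=BBOO
After move 2 (F): F=GOGO U=WWOB R=WGWR D=RGYY L=BYOY
After move 3 (U): U=OWBW F=WGGO R=RRWR B=BYBB L=GOOY
After move 4 (R): R=WRRR U=OGBO F=WGGY D=RBYB B=WYWB
After move 5 (U'): U=GOOB F=GOGY R=WGRR B=WRWB L=WYOY
After move 6 (R'): R=GRWR U=GWOW F=GOGB D=ROYY B=BRBB
Query: F face = GOGB

Answer: G O G B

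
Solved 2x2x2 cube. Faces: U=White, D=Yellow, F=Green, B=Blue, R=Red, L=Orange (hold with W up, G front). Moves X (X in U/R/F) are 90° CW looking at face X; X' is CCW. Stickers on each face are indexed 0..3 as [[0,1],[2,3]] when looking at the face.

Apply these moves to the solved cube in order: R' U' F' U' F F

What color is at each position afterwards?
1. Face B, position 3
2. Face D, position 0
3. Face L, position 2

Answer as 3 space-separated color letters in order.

Answer: B G O

Derivation:
After move 1 (R'): R=RRRR U=WBWB F=GWGW D=YGYG B=YBYB
After move 2 (U'): U=BBWW F=OOGW R=GWRR B=RRYB L=YBOO
After move 3 (F'): F=OWOG U=BBGR R=GWYR D=BOYG L=YWOW
After move 4 (U'): U=BRBG F=YWOG R=OWYR B=GWYB L=RROW
After move 5 (F): F=OYGW U=BRWR R=BWGR D=YOYG L=RBOO
After move 6 (F): F=GOWY U=BROB R=WWRR D=GBYG L=RYOO
Query 1: B[3] = B
Query 2: D[0] = G
Query 3: L[2] = O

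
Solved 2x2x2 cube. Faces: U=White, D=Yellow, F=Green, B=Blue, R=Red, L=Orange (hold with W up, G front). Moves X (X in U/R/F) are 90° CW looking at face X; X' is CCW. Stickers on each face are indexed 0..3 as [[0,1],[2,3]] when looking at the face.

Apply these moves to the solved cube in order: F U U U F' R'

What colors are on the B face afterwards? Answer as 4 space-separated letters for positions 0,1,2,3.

Answer: Y R Y B

Derivation:
After move 1 (F): F=GGGG U=WWOO R=WRWR D=RRYY L=OYOY
After move 2 (U): U=OWOW F=WRGG R=BBWR B=OYBB L=GGOY
After move 3 (U): U=OOWW F=BBGG R=OYWR B=GGBB L=WROY
After move 4 (U): U=WOWO F=OYGG R=GGWR B=WRBB L=BBOY
After move 5 (F'): F=YGOG U=WOGW R=RGRR D=BYYY L=BOOW
After move 6 (R'): R=GRRR U=WBGW F=YOOW D=BGYG B=YRYB
Query: B face = YRYB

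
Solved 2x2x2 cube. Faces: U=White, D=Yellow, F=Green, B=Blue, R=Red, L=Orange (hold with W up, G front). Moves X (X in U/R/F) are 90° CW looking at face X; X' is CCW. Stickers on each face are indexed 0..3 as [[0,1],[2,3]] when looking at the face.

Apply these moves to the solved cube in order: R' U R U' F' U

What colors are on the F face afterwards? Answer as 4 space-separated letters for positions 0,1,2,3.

Answer: Y G G G

Derivation:
After move 1 (R'): R=RRRR U=WBWB F=GWGW D=YGYG B=YBYB
After move 2 (U): U=WWBB F=RRGW R=YBRR B=OOYB L=GWOO
After move 3 (R): R=RYRB U=WRBW F=RGGG D=YYYO B=BOWB
After move 4 (U'): U=RWWB F=GWGG R=RGRB B=RYWB L=BOOO
After move 5 (F'): F=WGGG U=RWRR R=YGYB D=OOYO L=BBOW
After move 6 (U): U=RRRW F=YGGG R=RYYB B=BBWB L=WGOW
Query: F face = YGGG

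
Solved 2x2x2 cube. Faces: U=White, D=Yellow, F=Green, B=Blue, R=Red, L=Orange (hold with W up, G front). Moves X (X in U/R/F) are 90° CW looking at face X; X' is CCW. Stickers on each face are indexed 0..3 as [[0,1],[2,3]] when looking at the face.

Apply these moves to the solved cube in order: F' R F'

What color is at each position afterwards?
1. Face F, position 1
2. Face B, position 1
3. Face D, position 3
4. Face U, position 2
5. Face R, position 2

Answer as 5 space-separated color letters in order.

After move 1 (F'): F=GGGG U=WWRR R=YRYR D=OOYY L=OWOW
After move 2 (R): R=YYRR U=WGRG F=GOGY D=OBYB B=RBWB
After move 3 (F'): F=OYGG U=WGYR R=BYOR D=WWYB L=OGOR
Query 1: F[1] = Y
Query 2: B[1] = B
Query 3: D[3] = B
Query 4: U[2] = Y
Query 5: R[2] = O

Answer: Y B B Y O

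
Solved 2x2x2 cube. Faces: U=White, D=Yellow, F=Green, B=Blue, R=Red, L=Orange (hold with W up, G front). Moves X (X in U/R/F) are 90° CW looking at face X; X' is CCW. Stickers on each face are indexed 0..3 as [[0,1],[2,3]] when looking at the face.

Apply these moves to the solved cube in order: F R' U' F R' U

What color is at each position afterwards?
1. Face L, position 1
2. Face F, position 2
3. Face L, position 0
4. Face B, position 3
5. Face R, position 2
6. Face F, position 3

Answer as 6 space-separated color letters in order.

Answer: B O G B W B

Derivation:
After move 1 (F): F=GGGG U=WWOO R=WRWR D=RRYY L=OYOY
After move 2 (R'): R=RRWW U=WBOB F=GWGO D=RGYG B=YBRB
After move 3 (U'): U=BBWO F=OYGO R=GWWW B=RRRB L=YBOY
After move 4 (F): F=GOOY U=BBYB R=WWOW D=WGYG L=YROG
After move 5 (R'): R=WWWO U=BRYR F=GBOB D=WOYY B=GRGB
After move 6 (U): U=YBRR F=WWOB R=GRWO B=YRGB L=GBOG
Query 1: L[1] = B
Query 2: F[2] = O
Query 3: L[0] = G
Query 4: B[3] = B
Query 5: R[2] = W
Query 6: F[3] = B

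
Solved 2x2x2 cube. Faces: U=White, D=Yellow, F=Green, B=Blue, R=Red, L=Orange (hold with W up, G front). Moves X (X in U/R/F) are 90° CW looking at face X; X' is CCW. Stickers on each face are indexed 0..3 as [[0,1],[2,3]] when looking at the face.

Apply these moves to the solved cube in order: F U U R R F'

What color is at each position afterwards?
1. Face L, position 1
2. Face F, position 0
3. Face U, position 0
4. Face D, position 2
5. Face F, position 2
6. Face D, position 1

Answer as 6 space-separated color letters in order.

After move 1 (F): F=GGGG U=WWOO R=WRWR D=RRYY L=OYOY
After move 2 (U): U=OWOW F=WRGG R=BBWR B=OYBB L=GGOY
After move 3 (U): U=OOWW F=BBGG R=OYWR B=GGBB L=WROY
After move 4 (R): R=WORY U=OBWG F=BRGY D=RBYG B=WGOB
After move 5 (R): R=RWYO U=ORWY F=BBGG D=ROYW B=GGBB
After move 6 (F'): F=BGBG U=ORRY R=OWRO D=RYYW L=WYOW
Query 1: L[1] = Y
Query 2: F[0] = B
Query 3: U[0] = O
Query 4: D[2] = Y
Query 5: F[2] = B
Query 6: D[1] = Y

Answer: Y B O Y B Y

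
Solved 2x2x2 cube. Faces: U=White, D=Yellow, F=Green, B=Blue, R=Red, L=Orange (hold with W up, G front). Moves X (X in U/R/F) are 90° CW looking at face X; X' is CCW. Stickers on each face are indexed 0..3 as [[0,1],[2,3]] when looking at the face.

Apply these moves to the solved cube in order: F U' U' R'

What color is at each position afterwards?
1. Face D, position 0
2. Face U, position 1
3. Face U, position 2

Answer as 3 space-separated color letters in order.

After move 1 (F): F=GGGG U=WWOO R=WRWR D=RRYY L=OYOY
After move 2 (U'): U=WOWO F=OYGG R=GGWR B=WRBB L=BBOY
After move 3 (U'): U=OOWW F=BBGG R=OYWR B=GGBB L=WROY
After move 4 (R'): R=YROW U=OBWG F=BOGW D=RBYG B=YGRB
Query 1: D[0] = R
Query 2: U[1] = B
Query 3: U[2] = W

Answer: R B W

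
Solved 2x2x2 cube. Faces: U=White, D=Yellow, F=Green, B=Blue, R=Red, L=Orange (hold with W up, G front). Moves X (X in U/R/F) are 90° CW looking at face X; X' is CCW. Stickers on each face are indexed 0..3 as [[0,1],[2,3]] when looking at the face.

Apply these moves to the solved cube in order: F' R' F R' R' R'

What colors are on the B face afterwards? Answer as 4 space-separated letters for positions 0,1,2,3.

After move 1 (F'): F=GGGG U=WWRR R=YRYR D=OOYY L=OWOW
After move 2 (R'): R=RRYY U=WBRB F=GWGR D=OGYG B=YBOB
After move 3 (F): F=GGRW U=WBWW R=RRBY D=YRYG L=OOOG
After move 4 (R'): R=RYRB U=WOWY F=GBRW D=YGYW B=GBRB
After move 5 (R'): R=YBRR U=WRWG F=GORY D=YBYW B=WBGB
After move 6 (R'): R=BRYR U=WGWW F=GRRG D=YOYY B=WBBB
Query: B face = WBBB

Answer: W B B B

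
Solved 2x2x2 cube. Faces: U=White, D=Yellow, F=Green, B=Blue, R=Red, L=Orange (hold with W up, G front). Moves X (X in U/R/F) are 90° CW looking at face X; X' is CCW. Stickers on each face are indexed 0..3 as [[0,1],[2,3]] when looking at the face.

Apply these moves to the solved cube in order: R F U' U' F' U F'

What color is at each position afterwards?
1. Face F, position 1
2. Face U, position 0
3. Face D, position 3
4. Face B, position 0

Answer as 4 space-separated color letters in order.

Answer: Y O B W

Derivation:
After move 1 (R): R=RRRR U=WGWG F=GYGY D=YBYB B=WBWB
After move 2 (F): F=GGYY U=WGOO R=WRGR D=RRYB L=OYOB
After move 3 (U'): U=GOWO F=OYYY R=GGGR B=WRWB L=WBOB
After move 4 (U'): U=OOGW F=WBYY R=OYGR B=GGWB L=WROB
After move 5 (F'): F=BYWY U=OOOG R=RYRR D=RBYB L=WWOG
After move 6 (U): U=OOGO F=RYWY R=GGRR B=WWWB L=BYOG
After move 7 (F'): F=YYRW U=OOGR R=BGRR D=YGYB L=BOOG
Query 1: F[1] = Y
Query 2: U[0] = O
Query 3: D[3] = B
Query 4: B[0] = W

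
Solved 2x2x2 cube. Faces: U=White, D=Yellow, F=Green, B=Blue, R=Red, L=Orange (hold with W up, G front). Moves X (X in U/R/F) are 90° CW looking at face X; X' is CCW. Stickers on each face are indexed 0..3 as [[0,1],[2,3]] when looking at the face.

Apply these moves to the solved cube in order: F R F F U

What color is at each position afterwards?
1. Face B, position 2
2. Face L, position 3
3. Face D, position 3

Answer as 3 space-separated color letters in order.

Answer: W W B

Derivation:
After move 1 (F): F=GGGG U=WWOO R=WRWR D=RRYY L=OYOY
After move 2 (R): R=WWRR U=WGOG F=GRGY D=RBYB B=OBWB
After move 3 (F): F=GGYR U=WGYY R=OWGR D=RWYB L=OROB
After move 4 (F): F=YGRG U=WGBR R=YWYR D=GOYB L=OROW
After move 5 (U): U=BWRG F=YWRG R=OBYR B=ORWB L=YGOW
Query 1: B[2] = W
Query 2: L[3] = W
Query 3: D[3] = B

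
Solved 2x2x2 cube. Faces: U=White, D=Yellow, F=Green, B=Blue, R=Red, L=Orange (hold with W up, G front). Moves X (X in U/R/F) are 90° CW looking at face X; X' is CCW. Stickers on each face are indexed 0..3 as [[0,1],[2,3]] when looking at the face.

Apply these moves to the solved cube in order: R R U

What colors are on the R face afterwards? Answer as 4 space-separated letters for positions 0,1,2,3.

After move 1 (R): R=RRRR U=WGWG F=GYGY D=YBYB B=WBWB
After move 2 (R): R=RRRR U=WYWY F=GBGB D=YWYW B=GBGB
After move 3 (U): U=WWYY F=RRGB R=GBRR B=OOGB L=GBOO
Query: R face = GBRR

Answer: G B R R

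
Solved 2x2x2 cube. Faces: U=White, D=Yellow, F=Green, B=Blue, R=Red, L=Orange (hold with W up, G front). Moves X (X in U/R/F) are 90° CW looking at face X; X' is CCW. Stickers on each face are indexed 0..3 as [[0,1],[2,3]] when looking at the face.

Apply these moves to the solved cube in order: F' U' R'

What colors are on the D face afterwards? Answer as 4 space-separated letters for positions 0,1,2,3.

After move 1 (F'): F=GGGG U=WWRR R=YRYR D=OOYY L=OWOW
After move 2 (U'): U=WRWR F=OWGG R=GGYR B=YRBB L=BBOW
After move 3 (R'): R=GRGY U=WBWY F=ORGR D=OWYG B=YROB
Query: D face = OWYG

Answer: O W Y G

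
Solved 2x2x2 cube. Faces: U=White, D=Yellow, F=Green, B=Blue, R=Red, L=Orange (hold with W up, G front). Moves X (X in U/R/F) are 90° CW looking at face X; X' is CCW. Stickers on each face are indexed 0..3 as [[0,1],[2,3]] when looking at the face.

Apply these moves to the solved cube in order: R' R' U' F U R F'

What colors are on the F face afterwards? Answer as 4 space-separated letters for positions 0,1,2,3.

Answer: G W W B

Derivation:
After move 1 (R'): R=RRRR U=WBWB F=GWGW D=YGYG B=YBYB
After move 2 (R'): R=RRRR U=WYWY F=GBGB D=YWYW B=GBGB
After move 3 (U'): U=YYWW F=OOGB R=GBRR B=RRGB L=GBOO
After move 4 (F): F=GOBO U=YYOB R=WBWR D=RGYW L=GYOW
After move 5 (U): U=OYBY F=WBBO R=RRWR B=GYGB L=GOOW
After move 6 (R): R=WRRR U=OBBO F=WGBW D=RGYG B=YYYB
After move 7 (F'): F=GWWB U=OBWR R=GRRR D=OWYG L=GOOB
Query: F face = GWWB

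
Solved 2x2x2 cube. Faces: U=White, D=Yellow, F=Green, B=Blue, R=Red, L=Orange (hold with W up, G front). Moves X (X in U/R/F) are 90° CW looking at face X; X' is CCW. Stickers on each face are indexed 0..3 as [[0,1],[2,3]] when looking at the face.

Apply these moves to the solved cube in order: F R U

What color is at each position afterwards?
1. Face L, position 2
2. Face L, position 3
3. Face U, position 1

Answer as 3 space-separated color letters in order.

Answer: O Y W

Derivation:
After move 1 (F): F=GGGG U=WWOO R=WRWR D=RRYY L=OYOY
After move 2 (R): R=WWRR U=WGOG F=GRGY D=RBYB B=OBWB
After move 3 (U): U=OWGG F=WWGY R=OBRR B=OYWB L=GROY
Query 1: L[2] = O
Query 2: L[3] = Y
Query 3: U[1] = W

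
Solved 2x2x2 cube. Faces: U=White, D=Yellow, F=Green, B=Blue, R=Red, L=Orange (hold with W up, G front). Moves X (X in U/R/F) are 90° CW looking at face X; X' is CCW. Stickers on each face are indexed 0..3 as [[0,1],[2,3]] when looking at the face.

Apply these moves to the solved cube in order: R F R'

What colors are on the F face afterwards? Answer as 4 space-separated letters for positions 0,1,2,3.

Answer: G G Y O

Derivation:
After move 1 (R): R=RRRR U=WGWG F=GYGY D=YBYB B=WBWB
After move 2 (F): F=GGYY U=WGOO R=WRGR D=RRYB L=OYOB
After move 3 (R'): R=RRWG U=WWOW F=GGYO D=RGYY B=BBRB
Query: F face = GGYO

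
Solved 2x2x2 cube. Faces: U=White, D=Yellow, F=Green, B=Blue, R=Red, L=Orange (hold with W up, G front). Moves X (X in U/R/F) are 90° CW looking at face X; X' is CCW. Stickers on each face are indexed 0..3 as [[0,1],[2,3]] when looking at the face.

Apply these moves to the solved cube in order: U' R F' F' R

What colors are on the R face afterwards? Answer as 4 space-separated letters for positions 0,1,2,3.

Answer: B O G G

Derivation:
After move 1 (U'): U=WWWW F=OOGG R=GGRR B=RRBB L=BBOO
After move 2 (R): R=RGRG U=WOWG F=OYGY D=YBYR B=WRWB
After move 3 (F'): F=YYOG U=WORR R=BGYG D=BOYR L=BGOW
After move 4 (F'): F=YGYO U=WOBY R=OGBG D=GWYR L=BROR
After move 5 (R): R=BOGG U=WGBO F=YWYR D=GWYW B=YROB
Query: R face = BOGG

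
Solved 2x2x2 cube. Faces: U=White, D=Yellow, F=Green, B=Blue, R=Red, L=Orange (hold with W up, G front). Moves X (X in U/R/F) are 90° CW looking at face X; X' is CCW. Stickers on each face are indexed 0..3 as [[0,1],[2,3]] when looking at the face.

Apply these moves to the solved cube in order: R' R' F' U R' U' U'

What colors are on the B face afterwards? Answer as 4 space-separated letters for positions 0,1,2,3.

After move 1 (R'): R=RRRR U=WBWB F=GWGW D=YGYG B=YBYB
After move 2 (R'): R=RRRR U=WYWY F=GBGB D=YWYW B=GBGB
After move 3 (F'): F=BBGG U=WYRR R=WRYR D=OOYW L=OYOW
After move 4 (U): U=RWRY F=WRGG R=GBYR B=OYGB L=BBOW
After move 5 (R'): R=BRGY U=RGRO F=WWGY D=ORYG B=WYOB
After move 6 (U'): U=GORR F=BBGY R=WWGY B=BROB L=WYOW
After move 7 (U'): U=ORGR F=WYGY R=BBGY B=WWOB L=BROW
Query: B face = WWOB

Answer: W W O B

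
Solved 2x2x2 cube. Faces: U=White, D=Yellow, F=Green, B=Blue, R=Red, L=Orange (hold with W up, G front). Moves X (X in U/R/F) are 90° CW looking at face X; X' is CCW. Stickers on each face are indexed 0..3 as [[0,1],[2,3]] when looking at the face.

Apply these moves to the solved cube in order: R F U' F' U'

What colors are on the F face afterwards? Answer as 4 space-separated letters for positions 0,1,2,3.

After move 1 (R): R=RRRR U=WGWG F=GYGY D=YBYB B=WBWB
After move 2 (F): F=GGYY U=WGOO R=WRGR D=RRYB L=OYOB
After move 3 (U'): U=GOWO F=OYYY R=GGGR B=WRWB L=WBOB
After move 4 (F'): F=YYOY U=GOGG R=RGRR D=BBYB L=WOOW
After move 5 (U'): U=OGGG F=WOOY R=YYRR B=RGWB L=WROW
Query: F face = WOOY

Answer: W O O Y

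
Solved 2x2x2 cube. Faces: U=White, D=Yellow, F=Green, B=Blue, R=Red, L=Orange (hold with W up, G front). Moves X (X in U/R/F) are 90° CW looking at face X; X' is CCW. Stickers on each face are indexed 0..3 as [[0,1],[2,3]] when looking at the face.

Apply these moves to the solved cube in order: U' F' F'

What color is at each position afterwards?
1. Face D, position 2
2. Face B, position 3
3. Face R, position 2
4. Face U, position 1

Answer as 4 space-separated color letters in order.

Answer: Y B B W

Derivation:
After move 1 (U'): U=WWWW F=OOGG R=GGRR B=RRBB L=BBOO
After move 2 (F'): F=OGOG U=WWGR R=YGYR D=BOYY L=BWOW
After move 3 (F'): F=GGOO U=WWYY R=OGBR D=WWYY L=BROG
Query 1: D[2] = Y
Query 2: B[3] = B
Query 3: R[2] = B
Query 4: U[1] = W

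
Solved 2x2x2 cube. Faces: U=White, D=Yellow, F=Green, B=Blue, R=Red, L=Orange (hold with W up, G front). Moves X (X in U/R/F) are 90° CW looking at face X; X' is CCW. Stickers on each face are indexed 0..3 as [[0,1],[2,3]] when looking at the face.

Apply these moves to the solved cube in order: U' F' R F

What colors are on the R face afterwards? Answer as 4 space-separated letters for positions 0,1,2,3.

Answer: G Y G G

Derivation:
After move 1 (U'): U=WWWW F=OOGG R=GGRR B=RRBB L=BBOO
After move 2 (F'): F=OGOG U=WWGR R=YGYR D=BOYY L=BWOW
After move 3 (R): R=YYRG U=WGGG F=OOOY D=BBYR B=RRWB
After move 4 (F): F=OOYO U=WGWW R=GYGG D=RYYR L=BBOB
Query: R face = GYGG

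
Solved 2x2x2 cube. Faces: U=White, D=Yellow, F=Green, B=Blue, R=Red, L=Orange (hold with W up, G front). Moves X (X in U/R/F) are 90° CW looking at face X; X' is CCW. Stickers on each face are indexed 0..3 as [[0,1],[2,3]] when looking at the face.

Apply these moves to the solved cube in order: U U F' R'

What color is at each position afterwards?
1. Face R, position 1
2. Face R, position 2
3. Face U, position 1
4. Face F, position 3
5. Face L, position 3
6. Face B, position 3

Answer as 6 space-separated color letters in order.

Answer: R Y B R W B

Derivation:
After move 1 (U): U=WWWW F=RRGG R=BBRR B=OOBB L=GGOO
After move 2 (U): U=WWWW F=BBGG R=OORR B=GGBB L=RROO
After move 3 (F'): F=BGBG U=WWOR R=YOYR D=ROYY L=RWOW
After move 4 (R'): R=ORYY U=WBOG F=BWBR D=RGYG B=YGOB
Query 1: R[1] = R
Query 2: R[2] = Y
Query 3: U[1] = B
Query 4: F[3] = R
Query 5: L[3] = W
Query 6: B[3] = B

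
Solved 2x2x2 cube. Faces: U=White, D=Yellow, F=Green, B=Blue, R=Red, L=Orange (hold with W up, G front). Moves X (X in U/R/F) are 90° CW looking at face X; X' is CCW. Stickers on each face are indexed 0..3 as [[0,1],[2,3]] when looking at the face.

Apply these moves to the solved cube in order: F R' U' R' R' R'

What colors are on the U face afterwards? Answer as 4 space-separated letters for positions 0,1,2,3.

Answer: B Y W O

Derivation:
After move 1 (F): F=GGGG U=WWOO R=WRWR D=RRYY L=OYOY
After move 2 (R'): R=RRWW U=WBOB F=GWGO D=RGYG B=YBRB
After move 3 (U'): U=BBWO F=OYGO R=GWWW B=RRRB L=YBOY
After move 4 (R'): R=WWGW U=BRWR F=OBGO D=RYYO B=GRGB
After move 5 (R'): R=WWWG U=BGWG F=ORGR D=RBYO B=ORYB
After move 6 (R'): R=WGWW U=BYWO F=OGGG D=RRYR B=ORBB
Query: U face = BYWO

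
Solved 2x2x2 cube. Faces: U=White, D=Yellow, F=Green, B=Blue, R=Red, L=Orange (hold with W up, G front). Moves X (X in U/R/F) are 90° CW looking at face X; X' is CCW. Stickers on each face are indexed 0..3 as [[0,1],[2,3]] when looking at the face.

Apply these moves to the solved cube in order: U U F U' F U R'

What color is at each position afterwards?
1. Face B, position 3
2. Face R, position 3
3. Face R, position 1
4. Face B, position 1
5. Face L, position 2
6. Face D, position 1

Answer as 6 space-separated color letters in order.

After move 1 (U): U=WWWW F=RRGG R=BBRR B=OOBB L=GGOO
After move 2 (U): U=WWWW F=BBGG R=OORR B=GGBB L=RROO
After move 3 (F): F=GBGB U=WWOR R=WOWR D=ROYY L=RYOY
After move 4 (U'): U=WRWO F=RYGB R=GBWR B=WOBB L=GGOY
After move 5 (F): F=GRBY U=WRYG R=WBOR D=WGYY L=GROO
After move 6 (U): U=YWGR F=WBBY R=WOOR B=GRBB L=GROO
After move 7 (R'): R=ORWO U=YBGG F=WWBR D=WBYY B=YRGB
Query 1: B[3] = B
Query 2: R[3] = O
Query 3: R[1] = R
Query 4: B[1] = R
Query 5: L[2] = O
Query 6: D[1] = B

Answer: B O R R O B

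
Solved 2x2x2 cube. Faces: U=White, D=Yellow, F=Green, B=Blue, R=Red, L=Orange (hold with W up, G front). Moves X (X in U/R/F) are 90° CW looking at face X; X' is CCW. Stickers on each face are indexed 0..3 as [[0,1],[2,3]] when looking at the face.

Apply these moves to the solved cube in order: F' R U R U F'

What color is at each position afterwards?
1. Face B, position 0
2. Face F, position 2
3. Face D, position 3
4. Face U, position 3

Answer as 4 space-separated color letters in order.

Answer: G R O R

Derivation:
After move 1 (F'): F=GGGG U=WWRR R=YRYR D=OOYY L=OWOW
After move 2 (R): R=YYRR U=WGRG F=GOGY D=OBYB B=RBWB
After move 3 (U): U=RWGG F=YYGY R=RBRR B=OWWB L=GOOW
After move 4 (R): R=RRRB U=RYGY F=YBGB D=OWYO B=GWWB
After move 5 (U): U=GRYY F=RRGB R=GWRB B=GOWB L=YBOW
After move 6 (F'): F=RBRG U=GRGR R=WWOB D=BWYO L=YYOY
Query 1: B[0] = G
Query 2: F[2] = R
Query 3: D[3] = O
Query 4: U[3] = R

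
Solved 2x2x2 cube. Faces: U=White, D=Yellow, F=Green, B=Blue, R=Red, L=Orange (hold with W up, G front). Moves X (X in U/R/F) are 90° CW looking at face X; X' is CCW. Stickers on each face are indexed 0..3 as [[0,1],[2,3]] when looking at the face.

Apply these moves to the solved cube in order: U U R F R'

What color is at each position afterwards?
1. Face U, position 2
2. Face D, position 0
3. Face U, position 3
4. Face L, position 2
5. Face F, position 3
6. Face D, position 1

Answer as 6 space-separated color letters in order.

Answer: O R W O R B

Derivation:
After move 1 (U): U=WWWW F=RRGG R=BBRR B=OOBB L=GGOO
After move 2 (U): U=WWWW F=BBGG R=OORR B=GGBB L=RROO
After move 3 (R): R=RORO U=WBWG F=BYGY D=YBYG B=WGWB
After move 4 (F): F=GBYY U=WBOR R=WOGO D=RRYG L=RYOB
After move 5 (R'): R=OOWG U=WWOW F=GBYR D=RBYY B=GGRB
Query 1: U[2] = O
Query 2: D[0] = R
Query 3: U[3] = W
Query 4: L[2] = O
Query 5: F[3] = R
Query 6: D[1] = B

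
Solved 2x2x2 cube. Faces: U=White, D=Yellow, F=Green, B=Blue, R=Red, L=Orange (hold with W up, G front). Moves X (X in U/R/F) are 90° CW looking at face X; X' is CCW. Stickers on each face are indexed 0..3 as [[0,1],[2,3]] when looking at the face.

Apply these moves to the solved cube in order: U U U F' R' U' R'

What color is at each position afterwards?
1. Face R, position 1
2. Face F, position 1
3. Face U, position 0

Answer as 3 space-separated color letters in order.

After move 1 (U): U=WWWW F=RRGG R=BBRR B=OOBB L=GGOO
After move 2 (U): U=WWWW F=BBGG R=OORR B=GGBB L=RROO
After move 3 (U): U=WWWW F=OOGG R=GGRR B=RRBB L=BBOO
After move 4 (F'): F=OGOG U=WWGR R=YGYR D=BOYY L=BWOW
After move 5 (R'): R=GRYY U=WBGR F=OWOR D=BGYG B=YROB
After move 6 (U'): U=BRWG F=BWOR R=OWYY B=GROB L=YROW
After move 7 (R'): R=WYOY U=BOWG F=BROG D=BWYR B=GRGB
Query 1: R[1] = Y
Query 2: F[1] = R
Query 3: U[0] = B

Answer: Y R B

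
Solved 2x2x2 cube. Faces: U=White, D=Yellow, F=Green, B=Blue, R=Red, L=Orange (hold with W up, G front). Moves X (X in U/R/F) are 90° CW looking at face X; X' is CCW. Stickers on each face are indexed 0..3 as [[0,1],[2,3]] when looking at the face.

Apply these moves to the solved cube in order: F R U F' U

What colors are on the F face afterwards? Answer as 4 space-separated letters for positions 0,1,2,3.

After move 1 (F): F=GGGG U=WWOO R=WRWR D=RRYY L=OYOY
After move 2 (R): R=WWRR U=WGOG F=GRGY D=RBYB B=OBWB
After move 3 (U): U=OWGG F=WWGY R=OBRR B=OYWB L=GROY
After move 4 (F'): F=WYWG U=OWOR R=BBRR D=RYYB L=GGOG
After move 5 (U): U=OORW F=BBWG R=OYRR B=GGWB L=WYOG
Query: F face = BBWG

Answer: B B W G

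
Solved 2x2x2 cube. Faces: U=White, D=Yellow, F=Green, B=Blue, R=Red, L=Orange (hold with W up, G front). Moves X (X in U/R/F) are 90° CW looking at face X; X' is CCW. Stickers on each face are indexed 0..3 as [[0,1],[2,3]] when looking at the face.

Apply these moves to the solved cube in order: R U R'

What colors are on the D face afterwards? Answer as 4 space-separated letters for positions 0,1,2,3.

Answer: Y R Y Y

Derivation:
After move 1 (R): R=RRRR U=WGWG F=GYGY D=YBYB B=WBWB
After move 2 (U): U=WWGG F=RRGY R=WBRR B=OOWB L=GYOO
After move 3 (R'): R=BRWR U=WWGO F=RWGG D=YRYY B=BOBB
Query: D face = YRYY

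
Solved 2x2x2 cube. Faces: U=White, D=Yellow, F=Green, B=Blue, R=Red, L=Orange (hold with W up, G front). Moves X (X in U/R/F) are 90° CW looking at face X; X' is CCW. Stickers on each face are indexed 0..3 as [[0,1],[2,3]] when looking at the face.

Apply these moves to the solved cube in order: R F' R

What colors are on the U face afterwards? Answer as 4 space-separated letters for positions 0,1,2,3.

Answer: W Y R G

Derivation:
After move 1 (R): R=RRRR U=WGWG F=GYGY D=YBYB B=WBWB
After move 2 (F'): F=YYGG U=WGRR R=BRYR D=OOYB L=OGOW
After move 3 (R): R=YBRR U=WYRG F=YOGB D=OWYW B=RBGB
Query: U face = WYRG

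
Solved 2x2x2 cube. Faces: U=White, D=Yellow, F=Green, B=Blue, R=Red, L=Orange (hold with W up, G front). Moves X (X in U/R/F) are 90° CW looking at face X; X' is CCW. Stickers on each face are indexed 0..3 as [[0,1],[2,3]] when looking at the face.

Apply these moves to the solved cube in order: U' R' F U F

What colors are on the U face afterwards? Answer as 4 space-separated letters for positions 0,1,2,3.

After move 1 (U'): U=WWWW F=OOGG R=GGRR B=RRBB L=BBOO
After move 2 (R'): R=GRGR U=WBWR F=OWGW D=YOYG B=YRYB
After move 3 (F): F=GOWW U=WBOB R=WRRR D=GGYG L=BYOO
After move 4 (U): U=OWBB F=WRWW R=YRRR B=BYYB L=GOOO
After move 5 (F): F=WWWR U=OWOO R=BRBR D=RYYG L=GGOG
Query: U face = OWOO

Answer: O W O O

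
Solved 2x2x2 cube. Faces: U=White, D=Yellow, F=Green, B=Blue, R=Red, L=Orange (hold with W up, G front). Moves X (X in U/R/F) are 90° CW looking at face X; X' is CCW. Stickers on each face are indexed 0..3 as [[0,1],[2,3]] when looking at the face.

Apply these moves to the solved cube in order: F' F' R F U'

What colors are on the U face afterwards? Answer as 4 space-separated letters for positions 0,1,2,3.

Answer: G R W R

Derivation:
After move 1 (F'): F=GGGG U=WWRR R=YRYR D=OOYY L=OWOW
After move 2 (F'): F=GGGG U=WWYY R=OROR D=WWYY L=OROR
After move 3 (R): R=OORR U=WGYG F=GWGY D=WBYB B=YBWB
After move 4 (F): F=GGYW U=WGRR R=YOGR D=ROYB L=OWOB
After move 5 (U'): U=GRWR F=OWYW R=GGGR B=YOWB L=YBOB
Query: U face = GRWR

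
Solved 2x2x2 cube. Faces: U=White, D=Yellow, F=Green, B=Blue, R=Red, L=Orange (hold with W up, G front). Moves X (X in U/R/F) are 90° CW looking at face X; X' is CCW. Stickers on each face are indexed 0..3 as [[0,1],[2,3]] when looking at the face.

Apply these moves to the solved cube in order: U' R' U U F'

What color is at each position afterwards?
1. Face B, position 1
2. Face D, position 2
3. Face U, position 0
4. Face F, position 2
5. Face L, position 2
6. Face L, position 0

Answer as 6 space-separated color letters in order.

After move 1 (U'): U=WWWW F=OOGG R=GGRR B=RRBB L=BBOO
After move 2 (R'): R=GRGR U=WBWR F=OWGW D=YOYG B=YRYB
After move 3 (U): U=WWRB F=GRGW R=YRGR B=BBYB L=OWOO
After move 4 (U): U=RWBW F=YRGW R=BBGR B=OWYB L=GROO
After move 5 (F'): F=RWYG U=RWBG R=OBYR D=ROYG L=GWOB
Query 1: B[1] = W
Query 2: D[2] = Y
Query 3: U[0] = R
Query 4: F[2] = Y
Query 5: L[2] = O
Query 6: L[0] = G

Answer: W Y R Y O G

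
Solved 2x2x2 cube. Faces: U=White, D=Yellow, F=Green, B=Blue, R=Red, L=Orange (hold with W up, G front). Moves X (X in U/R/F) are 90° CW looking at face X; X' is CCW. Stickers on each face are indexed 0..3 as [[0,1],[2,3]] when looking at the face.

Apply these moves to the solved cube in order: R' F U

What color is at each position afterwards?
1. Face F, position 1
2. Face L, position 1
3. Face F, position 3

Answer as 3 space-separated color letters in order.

Answer: R G W

Derivation:
After move 1 (R'): R=RRRR U=WBWB F=GWGW D=YGYG B=YBYB
After move 2 (F): F=GGWW U=WBOO R=WRBR D=RRYG L=OYOG
After move 3 (U): U=OWOB F=WRWW R=YBBR B=OYYB L=GGOG
Query 1: F[1] = R
Query 2: L[1] = G
Query 3: F[3] = W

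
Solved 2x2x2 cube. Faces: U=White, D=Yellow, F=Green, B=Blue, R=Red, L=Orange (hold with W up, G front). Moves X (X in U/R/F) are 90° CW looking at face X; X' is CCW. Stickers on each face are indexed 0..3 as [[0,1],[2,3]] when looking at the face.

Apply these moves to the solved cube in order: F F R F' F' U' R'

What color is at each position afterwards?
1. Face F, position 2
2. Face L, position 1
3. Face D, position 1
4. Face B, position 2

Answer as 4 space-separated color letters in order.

Answer: W B R Y

Derivation:
After move 1 (F): F=GGGG U=WWOO R=WRWR D=RRYY L=OYOY
After move 2 (F): F=GGGG U=WWYY R=OROR D=WWYY L=OROR
After move 3 (R): R=OORR U=WGYG F=GWGY D=WBYB B=YBWB
After move 4 (F'): F=WYGG U=WGOR R=BOWR D=RRYB L=OGOY
After move 5 (F'): F=YGWG U=WGBW R=RORR D=GYYB L=OROO
After move 6 (U'): U=GWWB F=ORWG R=YGRR B=ROWB L=YBOO
After move 7 (R'): R=GRYR U=GWWR F=OWWB D=GRYG B=BOYB
Query 1: F[2] = W
Query 2: L[1] = B
Query 3: D[1] = R
Query 4: B[2] = Y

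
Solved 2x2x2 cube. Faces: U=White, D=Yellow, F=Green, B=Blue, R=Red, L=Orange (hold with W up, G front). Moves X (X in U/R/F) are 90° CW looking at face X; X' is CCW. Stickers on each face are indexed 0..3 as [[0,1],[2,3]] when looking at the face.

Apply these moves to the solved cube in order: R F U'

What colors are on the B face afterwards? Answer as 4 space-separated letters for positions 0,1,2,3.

After move 1 (R): R=RRRR U=WGWG F=GYGY D=YBYB B=WBWB
After move 2 (F): F=GGYY U=WGOO R=WRGR D=RRYB L=OYOB
After move 3 (U'): U=GOWO F=OYYY R=GGGR B=WRWB L=WBOB
Query: B face = WRWB

Answer: W R W B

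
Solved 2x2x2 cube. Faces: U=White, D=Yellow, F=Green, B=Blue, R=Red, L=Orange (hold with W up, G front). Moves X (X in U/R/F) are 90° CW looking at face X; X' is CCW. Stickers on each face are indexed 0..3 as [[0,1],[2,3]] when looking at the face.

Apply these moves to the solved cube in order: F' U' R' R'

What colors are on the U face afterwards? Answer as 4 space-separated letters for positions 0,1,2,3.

After move 1 (F'): F=GGGG U=WWRR R=YRYR D=OOYY L=OWOW
After move 2 (U'): U=WRWR F=OWGG R=GGYR B=YRBB L=BBOW
After move 3 (R'): R=GRGY U=WBWY F=ORGR D=OWYG B=YROB
After move 4 (R'): R=RYGG U=WOWY F=OBGY D=ORYR B=GRWB
Query: U face = WOWY

Answer: W O W Y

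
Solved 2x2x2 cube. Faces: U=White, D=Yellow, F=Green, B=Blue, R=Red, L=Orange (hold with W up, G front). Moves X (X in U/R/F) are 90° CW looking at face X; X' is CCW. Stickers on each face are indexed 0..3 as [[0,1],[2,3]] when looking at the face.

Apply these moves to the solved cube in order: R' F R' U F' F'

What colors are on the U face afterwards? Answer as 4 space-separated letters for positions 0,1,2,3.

After move 1 (R'): R=RRRR U=WBWB F=GWGW D=YGYG B=YBYB
After move 2 (F): F=GGWW U=WBOO R=WRBR D=RRYG L=OYOG
After move 3 (R'): R=RRWB U=WYOY F=GBWO D=RGYW B=GBRB
After move 4 (U): U=OWYY F=RRWO R=GBWB B=OYRB L=GBOG
After move 5 (F'): F=RORW U=OWGW R=GBRB D=BGYW L=GYOY
After move 6 (F'): F=OWRR U=OWGR R=GBBB D=YYYW L=GWOG
Query: U face = OWGR

Answer: O W G R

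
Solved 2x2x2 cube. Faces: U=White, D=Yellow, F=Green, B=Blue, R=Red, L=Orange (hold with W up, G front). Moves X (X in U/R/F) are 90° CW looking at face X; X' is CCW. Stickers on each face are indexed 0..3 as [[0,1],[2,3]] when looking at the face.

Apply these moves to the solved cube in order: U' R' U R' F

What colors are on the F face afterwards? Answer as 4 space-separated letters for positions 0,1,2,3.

Answer: G G B W

Derivation:
After move 1 (U'): U=WWWW F=OOGG R=GGRR B=RRBB L=BBOO
After move 2 (R'): R=GRGR U=WBWR F=OWGW D=YOYG B=YRYB
After move 3 (U): U=WWRB F=GRGW R=YRGR B=BBYB L=OWOO
After move 4 (R'): R=RRYG U=WYRB F=GWGB D=YRYW B=GBOB
After move 5 (F): F=GGBW U=WYOW R=RRBG D=YRYW L=OYOR
Query: F face = GGBW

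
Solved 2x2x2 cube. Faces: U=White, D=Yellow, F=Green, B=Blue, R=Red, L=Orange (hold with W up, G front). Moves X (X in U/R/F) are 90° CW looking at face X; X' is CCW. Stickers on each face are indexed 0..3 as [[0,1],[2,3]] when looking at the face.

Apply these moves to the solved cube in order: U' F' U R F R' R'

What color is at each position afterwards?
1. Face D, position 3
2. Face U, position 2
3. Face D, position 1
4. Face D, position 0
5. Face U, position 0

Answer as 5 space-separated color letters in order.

After move 1 (U'): U=WWWW F=OOGG R=GGRR B=RRBB L=BBOO
After move 2 (F'): F=OGOG U=WWGR R=YGYR D=BOYY L=BWOW
After move 3 (U): U=GWRW F=YGOG R=RRYR B=BWBB L=OGOW
After move 4 (R): R=YRRR U=GGRG F=YOOY D=BBYB B=WWWB
After move 5 (F): F=OYYO U=GGWG R=RRGR D=RYYB L=OBOB
After move 6 (R'): R=RRRG U=GWWW F=OGYG D=RYYO B=BWYB
After move 7 (R'): R=RGRR U=GYWB F=OWYW D=RGYG B=OWYB
Query 1: D[3] = G
Query 2: U[2] = W
Query 3: D[1] = G
Query 4: D[0] = R
Query 5: U[0] = G

Answer: G W G R G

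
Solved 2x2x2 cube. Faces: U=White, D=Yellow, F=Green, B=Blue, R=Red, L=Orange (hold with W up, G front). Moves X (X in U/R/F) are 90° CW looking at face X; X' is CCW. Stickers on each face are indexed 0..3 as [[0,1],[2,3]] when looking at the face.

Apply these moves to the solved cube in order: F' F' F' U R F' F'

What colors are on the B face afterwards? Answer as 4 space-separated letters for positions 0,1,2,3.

After move 1 (F'): F=GGGG U=WWRR R=YRYR D=OOYY L=OWOW
After move 2 (F'): F=GGGG U=WWYY R=OROR D=WWYY L=OROR
After move 3 (F'): F=GGGG U=WWOO R=WRWR D=RRYY L=OYOY
After move 4 (U): U=OWOW F=WRGG R=BBWR B=OYBB L=GGOY
After move 5 (R): R=WBRB U=OROG F=WRGY D=RBYO B=WYWB
After move 6 (F'): F=RYWG U=ORWR R=BBRB D=GYYO L=GGOO
After move 7 (F'): F=YGRW U=ORBR R=YBGB D=GOYO L=GROW
Query: B face = WYWB

Answer: W Y W B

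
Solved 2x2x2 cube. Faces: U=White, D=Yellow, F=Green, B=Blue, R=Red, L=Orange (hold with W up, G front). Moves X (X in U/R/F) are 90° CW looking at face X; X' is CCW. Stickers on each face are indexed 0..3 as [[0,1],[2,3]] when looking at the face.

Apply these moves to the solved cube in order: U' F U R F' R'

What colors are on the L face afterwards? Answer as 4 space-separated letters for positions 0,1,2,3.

Answer: G O O B

Derivation:
After move 1 (U'): U=WWWW F=OOGG R=GGRR B=RRBB L=BBOO
After move 2 (F): F=GOGO U=WWOB R=WGWR D=RGYY L=BYOY
After move 3 (U): U=OWBW F=WGGO R=RRWR B=BYBB L=GOOY
After move 4 (R): R=WRRR U=OGBO F=WGGY D=RBYB B=WYWB
After move 5 (F'): F=GYWG U=OGWR R=BRRR D=OYYB L=GOOB
After move 6 (R'): R=RRBR U=OWWW F=GGWR D=OYYG B=BYYB
Query: L face = GOOB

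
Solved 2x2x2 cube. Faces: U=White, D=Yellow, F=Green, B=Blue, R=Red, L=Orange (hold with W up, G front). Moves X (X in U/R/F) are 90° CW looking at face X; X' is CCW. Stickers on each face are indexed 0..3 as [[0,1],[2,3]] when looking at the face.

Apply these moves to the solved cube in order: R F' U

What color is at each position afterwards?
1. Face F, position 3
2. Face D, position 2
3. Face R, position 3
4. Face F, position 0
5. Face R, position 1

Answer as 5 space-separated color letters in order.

After move 1 (R): R=RRRR U=WGWG F=GYGY D=YBYB B=WBWB
After move 2 (F'): F=YYGG U=WGRR R=BRYR D=OOYB L=OGOW
After move 3 (U): U=RWRG F=BRGG R=WBYR B=OGWB L=YYOW
Query 1: F[3] = G
Query 2: D[2] = Y
Query 3: R[3] = R
Query 4: F[0] = B
Query 5: R[1] = B

Answer: G Y R B B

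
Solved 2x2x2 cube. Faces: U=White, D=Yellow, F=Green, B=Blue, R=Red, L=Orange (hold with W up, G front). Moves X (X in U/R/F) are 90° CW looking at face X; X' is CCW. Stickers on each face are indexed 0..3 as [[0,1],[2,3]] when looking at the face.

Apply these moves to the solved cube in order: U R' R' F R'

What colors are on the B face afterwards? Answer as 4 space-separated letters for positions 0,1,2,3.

After move 1 (U): U=WWWW F=RRGG R=BBRR B=OOBB L=GGOO
After move 2 (R'): R=BRBR U=WBWO F=RWGW D=YRYG B=YOYB
After move 3 (R'): R=RRBB U=WYWY F=RBGO D=YWYW B=GORB
After move 4 (F): F=GROB U=WYOG R=WRYB D=BRYW L=GYOW
After move 5 (R'): R=RBWY U=WROG F=GYOG D=BRYB B=WORB
Query: B face = WORB

Answer: W O R B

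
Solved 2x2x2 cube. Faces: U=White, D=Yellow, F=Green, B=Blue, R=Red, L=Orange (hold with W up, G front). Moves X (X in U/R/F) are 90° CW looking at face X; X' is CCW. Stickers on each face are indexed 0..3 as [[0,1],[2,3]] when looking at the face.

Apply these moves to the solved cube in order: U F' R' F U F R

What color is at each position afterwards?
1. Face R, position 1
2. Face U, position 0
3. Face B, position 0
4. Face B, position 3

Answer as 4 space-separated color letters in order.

After move 1 (U): U=WWWW F=RRGG R=BBRR B=OOBB L=GGOO
After move 2 (F'): F=RGRG U=WWBR R=YBYR D=GOYY L=GWOW
After move 3 (R'): R=BRYY U=WBBO F=RWRR D=GGYG B=YOOB
After move 4 (F): F=RRRW U=WBWW R=BROY D=YBYG L=GGOG
After move 5 (U): U=WWWB F=BRRW R=YOOY B=GGOB L=RROG
After move 6 (F): F=RBWR U=WWGR R=WOBY D=OYYG L=RYOB
After move 7 (R): R=BWYO U=WBGR F=RYWG D=OOYG B=RGWB
Query 1: R[1] = W
Query 2: U[0] = W
Query 3: B[0] = R
Query 4: B[3] = B

Answer: W W R B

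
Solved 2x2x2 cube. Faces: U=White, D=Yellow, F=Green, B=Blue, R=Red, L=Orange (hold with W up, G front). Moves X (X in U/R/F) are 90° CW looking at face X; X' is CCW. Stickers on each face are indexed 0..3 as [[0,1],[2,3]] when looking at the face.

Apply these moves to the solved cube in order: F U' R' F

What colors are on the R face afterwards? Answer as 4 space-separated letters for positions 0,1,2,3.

After move 1 (F): F=GGGG U=WWOO R=WRWR D=RRYY L=OYOY
After move 2 (U'): U=WOWO F=OYGG R=GGWR B=WRBB L=BBOY
After move 3 (R'): R=GRGW U=WBWW F=OOGO D=RYYG B=YRRB
After move 4 (F): F=GOOO U=WBYB R=WRWW D=GGYG L=BROY
Query: R face = WRWW

Answer: W R W W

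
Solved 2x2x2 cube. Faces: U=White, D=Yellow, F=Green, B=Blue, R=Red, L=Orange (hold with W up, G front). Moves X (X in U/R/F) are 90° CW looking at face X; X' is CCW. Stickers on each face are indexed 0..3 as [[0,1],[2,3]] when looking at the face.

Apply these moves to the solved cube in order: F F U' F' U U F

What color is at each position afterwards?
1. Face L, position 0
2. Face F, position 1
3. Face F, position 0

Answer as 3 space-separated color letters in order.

Answer: W O O

Derivation:
After move 1 (F): F=GGGG U=WWOO R=WRWR D=RRYY L=OYOY
After move 2 (F): F=GGGG U=WWYY R=OROR D=WWYY L=OROR
After move 3 (U'): U=WYWY F=ORGG R=GGOR B=ORBB L=BBOR
After move 4 (F'): F=RGOG U=WYGO R=WGWR D=BRYY L=BYOW
After move 5 (U): U=GWOY F=WGOG R=ORWR B=BYBB L=RGOW
After move 6 (U): U=OGYW F=OROG R=BYWR B=RGBB L=WGOW
After move 7 (F): F=OOGR U=OGWG R=YYWR D=WBYY L=WBOR
Query 1: L[0] = W
Query 2: F[1] = O
Query 3: F[0] = O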